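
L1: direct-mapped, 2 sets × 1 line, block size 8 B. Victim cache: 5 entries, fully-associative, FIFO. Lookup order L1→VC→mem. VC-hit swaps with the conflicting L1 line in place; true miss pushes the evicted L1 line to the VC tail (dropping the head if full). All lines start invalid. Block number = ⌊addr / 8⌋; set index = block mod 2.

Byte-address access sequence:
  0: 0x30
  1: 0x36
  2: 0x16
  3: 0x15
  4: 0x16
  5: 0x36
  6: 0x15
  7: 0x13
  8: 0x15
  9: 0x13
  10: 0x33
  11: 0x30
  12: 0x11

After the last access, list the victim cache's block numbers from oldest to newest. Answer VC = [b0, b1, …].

VC = [6]

#0 0x30→b6/s0 MISS; vc=[]
#1 0x36→b6/s0 L1-HIT; vc=[]
#2 0x16→b2/s0 MISS; vc=[6]
#3 0x15→b2/s0 L1-HIT; vc=[6]
#4 0x16→b2/s0 L1-HIT; vc=[6]
#5 0x36→b6/s0 VC-HIT; vc=[2]
#6 0x15→b2/s0 VC-HIT; vc=[6]
#7 0x13→b2/s0 L1-HIT; vc=[6]
#8 0x15→b2/s0 L1-HIT; vc=[6]
#9 0x13→b2/s0 L1-HIT; vc=[6]
#10 0x33→b6/s0 VC-HIT; vc=[2]
#11 0x30→b6/s0 L1-HIT; vc=[2]
#12 0x11→b2/s0 VC-HIT; vc=[6]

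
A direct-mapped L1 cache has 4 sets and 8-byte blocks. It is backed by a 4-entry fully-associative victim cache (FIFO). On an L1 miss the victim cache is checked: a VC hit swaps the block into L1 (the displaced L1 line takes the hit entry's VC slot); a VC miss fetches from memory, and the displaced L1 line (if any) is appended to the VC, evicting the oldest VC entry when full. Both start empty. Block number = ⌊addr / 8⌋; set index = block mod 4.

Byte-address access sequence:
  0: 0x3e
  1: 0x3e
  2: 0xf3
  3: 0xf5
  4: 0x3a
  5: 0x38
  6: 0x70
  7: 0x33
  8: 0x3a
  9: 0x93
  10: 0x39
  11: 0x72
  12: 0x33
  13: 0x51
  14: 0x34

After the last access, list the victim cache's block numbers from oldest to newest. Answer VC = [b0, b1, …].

VC = [30, 18, 14, 10]

  [0] addr=0x3e blk=7 s=3: MISS | VC []
  [1] addr=0x3e blk=7 s=3: L1-HIT | VC []
  [2] addr=0xf3 blk=30 s=2: MISS | VC []
  [3] addr=0xf5 blk=30 s=2: L1-HIT | VC []
  [4] addr=0x3a blk=7 s=3: L1-HIT | VC []
  [5] addr=0x38 blk=7 s=3: L1-HIT | VC []
  [6] addr=0x70 blk=14 s=2: MISS | VC [30]
  [7] addr=0x33 blk=6 s=2: MISS | VC [30, 14]
  [8] addr=0x3a blk=7 s=3: L1-HIT | VC [30, 14]
  [9] addr=0x93 blk=18 s=2: MISS | VC [30, 14, 6]
  [10] addr=0x39 blk=7 s=3: L1-HIT | VC [30, 14, 6]
  [11] addr=0x72 blk=14 s=2: VC-HIT | VC [30, 18, 6]
  [12] addr=0x33 blk=6 s=2: VC-HIT | VC [30, 18, 14]
  [13] addr=0x51 blk=10 s=2: MISS | VC [30, 18, 14, 6]
  [14] addr=0x34 blk=6 s=2: VC-HIT | VC [30, 18, 14, 10]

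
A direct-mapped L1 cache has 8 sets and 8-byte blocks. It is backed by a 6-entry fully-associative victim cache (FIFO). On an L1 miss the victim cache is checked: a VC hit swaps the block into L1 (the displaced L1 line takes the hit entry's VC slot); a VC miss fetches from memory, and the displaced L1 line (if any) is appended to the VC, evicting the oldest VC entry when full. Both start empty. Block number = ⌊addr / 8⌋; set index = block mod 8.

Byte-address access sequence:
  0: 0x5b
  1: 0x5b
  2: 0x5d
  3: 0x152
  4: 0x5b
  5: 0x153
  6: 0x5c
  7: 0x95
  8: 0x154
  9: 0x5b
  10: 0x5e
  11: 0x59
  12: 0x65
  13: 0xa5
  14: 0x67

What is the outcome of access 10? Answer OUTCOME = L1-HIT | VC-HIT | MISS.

0: 0x5b (blk 11, set 3) → MISS  vc=[]
1: 0x5b (blk 11, set 3) → L1-HIT  vc=[]
2: 0x5d (blk 11, set 3) → L1-HIT  vc=[]
3: 0x152 (blk 42, set 2) → MISS  vc=[]
4: 0x5b (blk 11, set 3) → L1-HIT  vc=[]
5: 0x153 (blk 42, set 2) → L1-HIT  vc=[]
6: 0x5c (blk 11, set 3) → L1-HIT  vc=[]
7: 0x95 (blk 18, set 2) → MISS  vc=[42]
8: 0x154 (blk 42, set 2) → VC-HIT  vc=[18]
9: 0x5b (blk 11, set 3) → L1-HIT  vc=[18]
10: 0x5e (blk 11, set 3) → L1-HIT  vc=[18]
11: 0x59 (blk 11, set 3) → L1-HIT  vc=[18]
12: 0x65 (blk 12, set 4) → MISS  vc=[18]
13: 0xa5 (blk 20, set 4) → MISS  vc=[18, 12]
14: 0x67 (blk 12, set 4) → VC-HIT  vc=[18, 20]

OUTCOME = L1-HIT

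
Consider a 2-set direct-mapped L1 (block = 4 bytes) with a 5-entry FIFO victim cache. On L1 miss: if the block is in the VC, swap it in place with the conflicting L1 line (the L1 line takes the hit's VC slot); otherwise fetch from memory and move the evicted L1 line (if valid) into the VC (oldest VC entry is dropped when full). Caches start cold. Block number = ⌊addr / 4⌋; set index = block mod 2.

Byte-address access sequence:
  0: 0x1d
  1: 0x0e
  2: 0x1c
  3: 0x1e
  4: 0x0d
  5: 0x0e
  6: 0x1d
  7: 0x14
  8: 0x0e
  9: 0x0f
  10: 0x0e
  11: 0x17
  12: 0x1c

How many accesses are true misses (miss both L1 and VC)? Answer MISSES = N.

  [0] addr=0x1d blk=7 s=1: MISS | VC []
  [1] addr=0xe blk=3 s=1: MISS | VC [7]
  [2] addr=0x1c blk=7 s=1: VC-HIT | VC [3]
  [3] addr=0x1e blk=7 s=1: L1-HIT | VC [3]
  [4] addr=0xd blk=3 s=1: VC-HIT | VC [7]
  [5] addr=0xe blk=3 s=1: L1-HIT | VC [7]
  [6] addr=0x1d blk=7 s=1: VC-HIT | VC [3]
  [7] addr=0x14 blk=5 s=1: MISS | VC [3, 7]
  [8] addr=0xe blk=3 s=1: VC-HIT | VC [5, 7]
  [9] addr=0xf blk=3 s=1: L1-HIT | VC [5, 7]
  [10] addr=0xe blk=3 s=1: L1-HIT | VC [5, 7]
  [11] addr=0x17 blk=5 s=1: VC-HIT | VC [3, 7]
  [12] addr=0x1c blk=7 s=1: VC-HIT | VC [3, 5]

MISSES = 3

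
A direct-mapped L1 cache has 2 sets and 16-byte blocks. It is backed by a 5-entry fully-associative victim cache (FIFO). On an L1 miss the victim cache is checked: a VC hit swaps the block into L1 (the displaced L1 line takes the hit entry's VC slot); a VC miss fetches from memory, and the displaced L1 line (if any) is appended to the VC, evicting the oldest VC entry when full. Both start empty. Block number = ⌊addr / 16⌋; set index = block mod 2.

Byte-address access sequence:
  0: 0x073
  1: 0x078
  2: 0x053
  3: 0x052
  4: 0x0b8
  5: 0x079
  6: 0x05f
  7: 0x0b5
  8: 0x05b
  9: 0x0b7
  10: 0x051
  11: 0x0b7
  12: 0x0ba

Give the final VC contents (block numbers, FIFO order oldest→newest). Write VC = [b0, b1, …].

  [0] addr=0x73 blk=7 s=1: MISS | VC []
  [1] addr=0x78 blk=7 s=1: L1-HIT | VC []
  [2] addr=0x53 blk=5 s=1: MISS | VC [7]
  [3] addr=0x52 blk=5 s=1: L1-HIT | VC [7]
  [4] addr=0xb8 blk=11 s=1: MISS | VC [7, 5]
  [5] addr=0x79 blk=7 s=1: VC-HIT | VC [11, 5]
  [6] addr=0x5f blk=5 s=1: VC-HIT | VC [11, 7]
  [7] addr=0xb5 blk=11 s=1: VC-HIT | VC [5, 7]
  [8] addr=0x5b blk=5 s=1: VC-HIT | VC [11, 7]
  [9] addr=0xb7 blk=11 s=1: VC-HIT | VC [5, 7]
  [10] addr=0x51 blk=5 s=1: VC-HIT | VC [11, 7]
  [11] addr=0xb7 blk=11 s=1: VC-HIT | VC [5, 7]
  [12] addr=0xba blk=11 s=1: L1-HIT | VC [5, 7]

VC = [5, 7]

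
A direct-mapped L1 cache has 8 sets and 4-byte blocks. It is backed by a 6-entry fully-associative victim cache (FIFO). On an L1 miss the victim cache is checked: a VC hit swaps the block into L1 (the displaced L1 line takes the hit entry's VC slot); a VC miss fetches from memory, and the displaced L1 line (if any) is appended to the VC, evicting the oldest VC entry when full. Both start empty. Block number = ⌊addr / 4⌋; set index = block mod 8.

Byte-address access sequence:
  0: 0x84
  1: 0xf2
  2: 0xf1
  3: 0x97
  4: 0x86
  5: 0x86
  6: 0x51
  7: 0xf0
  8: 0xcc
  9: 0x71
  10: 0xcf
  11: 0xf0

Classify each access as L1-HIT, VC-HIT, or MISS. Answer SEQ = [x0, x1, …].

0: 0x84 (blk 33, set 1) → MISS  vc=[]
1: 0xf2 (blk 60, set 4) → MISS  vc=[]
2: 0xf1 (blk 60, set 4) → L1-HIT  vc=[]
3: 0x97 (blk 37, set 5) → MISS  vc=[]
4: 0x86 (blk 33, set 1) → L1-HIT  vc=[]
5: 0x86 (blk 33, set 1) → L1-HIT  vc=[]
6: 0x51 (blk 20, set 4) → MISS  vc=[60]
7: 0xf0 (blk 60, set 4) → VC-HIT  vc=[20]
8: 0xcc (blk 51, set 3) → MISS  vc=[20]
9: 0x71 (blk 28, set 4) → MISS  vc=[20, 60]
10: 0xcf (blk 51, set 3) → L1-HIT  vc=[20, 60]
11: 0xf0 (blk 60, set 4) → VC-HIT  vc=[20, 28]

SEQ = [MISS, MISS, L1-HIT, MISS, L1-HIT, L1-HIT, MISS, VC-HIT, MISS, MISS, L1-HIT, VC-HIT]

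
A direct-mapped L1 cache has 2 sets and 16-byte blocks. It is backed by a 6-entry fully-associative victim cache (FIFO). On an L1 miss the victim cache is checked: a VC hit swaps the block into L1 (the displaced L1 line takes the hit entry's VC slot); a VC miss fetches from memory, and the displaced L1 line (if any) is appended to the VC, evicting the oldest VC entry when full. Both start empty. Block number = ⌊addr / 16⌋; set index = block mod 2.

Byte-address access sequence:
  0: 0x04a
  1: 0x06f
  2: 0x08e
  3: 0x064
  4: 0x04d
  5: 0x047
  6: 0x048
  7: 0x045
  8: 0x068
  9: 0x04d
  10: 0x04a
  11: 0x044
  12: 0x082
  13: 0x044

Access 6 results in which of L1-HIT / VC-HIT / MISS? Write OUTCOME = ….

OUTCOME = L1-HIT

  [0] addr=0x4a blk=4 s=0: MISS | VC []
  [1] addr=0x6f blk=6 s=0: MISS | VC [4]
  [2] addr=0x8e blk=8 s=0: MISS | VC [4, 6]
  [3] addr=0x64 blk=6 s=0: VC-HIT | VC [4, 8]
  [4] addr=0x4d blk=4 s=0: VC-HIT | VC [6, 8]
  [5] addr=0x47 blk=4 s=0: L1-HIT | VC [6, 8]
  [6] addr=0x48 blk=4 s=0: L1-HIT | VC [6, 8]
  [7] addr=0x45 blk=4 s=0: L1-HIT | VC [6, 8]
  [8] addr=0x68 blk=6 s=0: VC-HIT | VC [4, 8]
  [9] addr=0x4d blk=4 s=0: VC-HIT | VC [6, 8]
  [10] addr=0x4a blk=4 s=0: L1-HIT | VC [6, 8]
  [11] addr=0x44 blk=4 s=0: L1-HIT | VC [6, 8]
  [12] addr=0x82 blk=8 s=0: VC-HIT | VC [6, 4]
  [13] addr=0x44 blk=4 s=0: VC-HIT | VC [6, 8]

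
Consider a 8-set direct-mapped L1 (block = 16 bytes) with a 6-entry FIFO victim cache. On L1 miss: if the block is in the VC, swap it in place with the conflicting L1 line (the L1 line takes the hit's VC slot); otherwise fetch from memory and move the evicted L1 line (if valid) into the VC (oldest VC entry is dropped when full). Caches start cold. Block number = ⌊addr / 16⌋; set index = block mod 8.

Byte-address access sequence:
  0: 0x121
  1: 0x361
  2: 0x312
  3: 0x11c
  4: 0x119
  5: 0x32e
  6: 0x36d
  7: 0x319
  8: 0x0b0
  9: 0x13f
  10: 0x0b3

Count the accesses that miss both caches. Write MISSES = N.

MISSES = 7

0: 0x121 (blk 18, set 2) → MISS  vc=[]
1: 0x361 (blk 54, set 6) → MISS  vc=[]
2: 0x312 (blk 49, set 1) → MISS  vc=[]
3: 0x11c (blk 17, set 1) → MISS  vc=[49]
4: 0x119 (blk 17, set 1) → L1-HIT  vc=[49]
5: 0x32e (blk 50, set 2) → MISS  vc=[49, 18]
6: 0x36d (blk 54, set 6) → L1-HIT  vc=[49, 18]
7: 0x319 (blk 49, set 1) → VC-HIT  vc=[17, 18]
8: 0xb0 (blk 11, set 3) → MISS  vc=[17, 18]
9: 0x13f (blk 19, set 3) → MISS  vc=[17, 18, 11]
10: 0xb3 (blk 11, set 3) → VC-HIT  vc=[17, 18, 19]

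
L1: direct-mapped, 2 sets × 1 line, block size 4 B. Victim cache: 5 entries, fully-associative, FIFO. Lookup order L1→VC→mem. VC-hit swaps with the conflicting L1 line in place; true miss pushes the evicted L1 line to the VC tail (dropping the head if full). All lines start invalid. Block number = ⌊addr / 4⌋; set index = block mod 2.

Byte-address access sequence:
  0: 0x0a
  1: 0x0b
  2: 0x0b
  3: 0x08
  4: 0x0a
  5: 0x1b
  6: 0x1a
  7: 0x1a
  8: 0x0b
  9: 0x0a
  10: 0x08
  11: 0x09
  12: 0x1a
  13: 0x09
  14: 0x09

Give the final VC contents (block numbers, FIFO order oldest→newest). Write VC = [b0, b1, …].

VC = [6]

0: 0xa (blk 2, set 0) → MISS  vc=[]
1: 0xb (blk 2, set 0) → L1-HIT  vc=[]
2: 0xb (blk 2, set 0) → L1-HIT  vc=[]
3: 0x8 (blk 2, set 0) → L1-HIT  vc=[]
4: 0xa (blk 2, set 0) → L1-HIT  vc=[]
5: 0x1b (blk 6, set 0) → MISS  vc=[2]
6: 0x1a (blk 6, set 0) → L1-HIT  vc=[2]
7: 0x1a (blk 6, set 0) → L1-HIT  vc=[2]
8: 0xb (blk 2, set 0) → VC-HIT  vc=[6]
9: 0xa (blk 2, set 0) → L1-HIT  vc=[6]
10: 0x8 (blk 2, set 0) → L1-HIT  vc=[6]
11: 0x9 (blk 2, set 0) → L1-HIT  vc=[6]
12: 0x1a (blk 6, set 0) → VC-HIT  vc=[2]
13: 0x9 (blk 2, set 0) → VC-HIT  vc=[6]
14: 0x9 (blk 2, set 0) → L1-HIT  vc=[6]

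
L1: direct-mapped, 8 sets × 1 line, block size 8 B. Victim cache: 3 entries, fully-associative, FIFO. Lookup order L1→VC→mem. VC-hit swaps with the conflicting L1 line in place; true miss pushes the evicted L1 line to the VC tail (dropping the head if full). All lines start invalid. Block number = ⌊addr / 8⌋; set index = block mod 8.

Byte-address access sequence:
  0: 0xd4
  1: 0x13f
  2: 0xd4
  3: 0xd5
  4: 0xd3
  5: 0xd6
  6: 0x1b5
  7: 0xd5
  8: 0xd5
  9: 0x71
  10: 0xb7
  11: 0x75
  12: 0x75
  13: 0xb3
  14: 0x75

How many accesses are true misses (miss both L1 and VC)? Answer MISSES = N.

MISSES = 5

  [0] addr=0xd4 blk=26 s=2: MISS | VC []
  [1] addr=0x13f blk=39 s=7: MISS | VC []
  [2] addr=0xd4 blk=26 s=2: L1-HIT | VC []
  [3] addr=0xd5 blk=26 s=2: L1-HIT | VC []
  [4] addr=0xd3 blk=26 s=2: L1-HIT | VC []
  [5] addr=0xd6 blk=26 s=2: L1-HIT | VC []
  [6] addr=0x1b5 blk=54 s=6: MISS | VC []
  [7] addr=0xd5 blk=26 s=2: L1-HIT | VC []
  [8] addr=0xd5 blk=26 s=2: L1-HIT | VC []
  [9] addr=0x71 blk=14 s=6: MISS | VC [54]
  [10] addr=0xb7 blk=22 s=6: MISS | VC [54, 14]
  [11] addr=0x75 blk=14 s=6: VC-HIT | VC [54, 22]
  [12] addr=0x75 blk=14 s=6: L1-HIT | VC [54, 22]
  [13] addr=0xb3 blk=22 s=6: VC-HIT | VC [54, 14]
  [14] addr=0x75 blk=14 s=6: VC-HIT | VC [54, 22]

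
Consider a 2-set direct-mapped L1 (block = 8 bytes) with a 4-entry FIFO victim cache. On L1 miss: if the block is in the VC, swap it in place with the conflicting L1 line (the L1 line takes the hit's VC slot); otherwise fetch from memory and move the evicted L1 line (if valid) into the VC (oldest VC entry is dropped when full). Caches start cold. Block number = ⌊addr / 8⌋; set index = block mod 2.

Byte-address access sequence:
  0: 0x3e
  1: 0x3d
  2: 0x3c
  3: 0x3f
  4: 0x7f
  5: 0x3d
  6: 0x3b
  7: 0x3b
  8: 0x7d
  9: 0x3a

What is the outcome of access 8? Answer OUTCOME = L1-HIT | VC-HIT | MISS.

OUTCOME = VC-HIT

#0 0x3e→b7/s1 MISS; vc=[]
#1 0x3d→b7/s1 L1-HIT; vc=[]
#2 0x3c→b7/s1 L1-HIT; vc=[]
#3 0x3f→b7/s1 L1-HIT; vc=[]
#4 0x7f→b15/s1 MISS; vc=[7]
#5 0x3d→b7/s1 VC-HIT; vc=[15]
#6 0x3b→b7/s1 L1-HIT; vc=[15]
#7 0x3b→b7/s1 L1-HIT; vc=[15]
#8 0x7d→b15/s1 VC-HIT; vc=[7]
#9 0x3a→b7/s1 VC-HIT; vc=[15]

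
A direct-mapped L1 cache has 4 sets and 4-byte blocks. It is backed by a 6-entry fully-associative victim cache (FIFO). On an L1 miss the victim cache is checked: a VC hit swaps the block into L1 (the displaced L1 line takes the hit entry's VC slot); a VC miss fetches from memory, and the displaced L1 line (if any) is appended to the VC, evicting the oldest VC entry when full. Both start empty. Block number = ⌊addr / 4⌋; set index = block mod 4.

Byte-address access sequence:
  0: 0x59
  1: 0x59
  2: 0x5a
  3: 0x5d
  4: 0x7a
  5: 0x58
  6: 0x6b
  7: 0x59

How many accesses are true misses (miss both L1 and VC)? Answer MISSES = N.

MISSES = 4

0: 0x59 (blk 22, set 2) → MISS  vc=[]
1: 0x59 (blk 22, set 2) → L1-HIT  vc=[]
2: 0x5a (blk 22, set 2) → L1-HIT  vc=[]
3: 0x5d (blk 23, set 3) → MISS  vc=[]
4: 0x7a (blk 30, set 2) → MISS  vc=[22]
5: 0x58 (blk 22, set 2) → VC-HIT  vc=[30]
6: 0x6b (blk 26, set 2) → MISS  vc=[30, 22]
7: 0x59 (blk 22, set 2) → VC-HIT  vc=[30, 26]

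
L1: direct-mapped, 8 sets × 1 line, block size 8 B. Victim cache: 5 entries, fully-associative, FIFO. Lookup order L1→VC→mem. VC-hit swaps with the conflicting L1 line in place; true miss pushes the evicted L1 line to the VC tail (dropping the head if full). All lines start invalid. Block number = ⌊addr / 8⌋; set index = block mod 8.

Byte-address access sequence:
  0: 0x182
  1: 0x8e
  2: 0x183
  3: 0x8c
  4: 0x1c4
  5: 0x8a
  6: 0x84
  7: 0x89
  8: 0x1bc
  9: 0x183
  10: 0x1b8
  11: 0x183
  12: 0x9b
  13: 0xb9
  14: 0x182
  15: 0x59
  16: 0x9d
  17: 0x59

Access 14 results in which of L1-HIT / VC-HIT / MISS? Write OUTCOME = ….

#0 0x182→b48/s0 MISS; vc=[]
#1 0x8e→b17/s1 MISS; vc=[]
#2 0x183→b48/s0 L1-HIT; vc=[]
#3 0x8c→b17/s1 L1-HIT; vc=[]
#4 0x1c4→b56/s0 MISS; vc=[48]
#5 0x8a→b17/s1 L1-HIT; vc=[48]
#6 0x84→b16/s0 MISS; vc=[48,56]
#7 0x89→b17/s1 L1-HIT; vc=[48,56]
#8 0x1bc→b55/s7 MISS; vc=[48,56]
#9 0x183→b48/s0 VC-HIT; vc=[16,56]
#10 0x1b8→b55/s7 L1-HIT; vc=[16,56]
#11 0x183→b48/s0 L1-HIT; vc=[16,56]
#12 0x9b→b19/s3 MISS; vc=[16,56]
#13 0xb9→b23/s7 MISS; vc=[16,56,55]
#14 0x182→b48/s0 L1-HIT; vc=[16,56,55]
#15 0x59→b11/s3 MISS; vc=[16,56,55,19]
#16 0x9d→b19/s3 VC-HIT; vc=[16,56,55,11]
#17 0x59→b11/s3 VC-HIT; vc=[16,56,55,19]

OUTCOME = L1-HIT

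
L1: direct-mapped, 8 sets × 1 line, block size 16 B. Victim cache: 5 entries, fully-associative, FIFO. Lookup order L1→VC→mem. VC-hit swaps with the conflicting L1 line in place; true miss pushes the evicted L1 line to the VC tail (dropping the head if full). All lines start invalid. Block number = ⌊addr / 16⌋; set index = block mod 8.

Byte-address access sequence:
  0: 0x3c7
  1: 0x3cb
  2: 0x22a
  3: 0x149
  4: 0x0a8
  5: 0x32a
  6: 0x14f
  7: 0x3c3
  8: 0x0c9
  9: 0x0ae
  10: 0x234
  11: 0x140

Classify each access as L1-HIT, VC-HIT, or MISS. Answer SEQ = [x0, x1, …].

#0 0x3c7→b60/s4 MISS; vc=[]
#1 0x3cb→b60/s4 L1-HIT; vc=[]
#2 0x22a→b34/s2 MISS; vc=[]
#3 0x149→b20/s4 MISS; vc=[60]
#4 0xa8→b10/s2 MISS; vc=[60,34]
#5 0x32a→b50/s2 MISS; vc=[60,34,10]
#6 0x14f→b20/s4 L1-HIT; vc=[60,34,10]
#7 0x3c3→b60/s4 VC-HIT; vc=[20,34,10]
#8 0xc9→b12/s4 MISS; vc=[20,34,10,60]
#9 0xae→b10/s2 VC-HIT; vc=[20,34,50,60]
#10 0x234→b35/s3 MISS; vc=[20,34,50,60]
#11 0x140→b20/s4 VC-HIT; vc=[12,34,50,60]

SEQ = [MISS, L1-HIT, MISS, MISS, MISS, MISS, L1-HIT, VC-HIT, MISS, VC-HIT, MISS, VC-HIT]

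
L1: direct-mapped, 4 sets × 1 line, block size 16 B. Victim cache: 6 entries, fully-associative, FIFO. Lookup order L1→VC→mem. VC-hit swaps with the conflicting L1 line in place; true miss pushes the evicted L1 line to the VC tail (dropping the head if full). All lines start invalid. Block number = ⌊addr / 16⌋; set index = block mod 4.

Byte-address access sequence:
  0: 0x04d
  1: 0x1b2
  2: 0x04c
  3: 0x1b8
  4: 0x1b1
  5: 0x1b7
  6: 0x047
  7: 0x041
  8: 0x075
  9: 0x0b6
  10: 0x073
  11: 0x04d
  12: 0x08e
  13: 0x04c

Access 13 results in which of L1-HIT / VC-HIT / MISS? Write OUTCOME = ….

#0 0x4d→b4/s0 MISS; vc=[]
#1 0x1b2→b27/s3 MISS; vc=[]
#2 0x4c→b4/s0 L1-HIT; vc=[]
#3 0x1b8→b27/s3 L1-HIT; vc=[]
#4 0x1b1→b27/s3 L1-HIT; vc=[]
#5 0x1b7→b27/s3 L1-HIT; vc=[]
#6 0x47→b4/s0 L1-HIT; vc=[]
#7 0x41→b4/s0 L1-HIT; vc=[]
#8 0x75→b7/s3 MISS; vc=[27]
#9 0xb6→b11/s3 MISS; vc=[27,7]
#10 0x73→b7/s3 VC-HIT; vc=[27,11]
#11 0x4d→b4/s0 L1-HIT; vc=[27,11]
#12 0x8e→b8/s0 MISS; vc=[27,11,4]
#13 0x4c→b4/s0 VC-HIT; vc=[27,11,8]

OUTCOME = VC-HIT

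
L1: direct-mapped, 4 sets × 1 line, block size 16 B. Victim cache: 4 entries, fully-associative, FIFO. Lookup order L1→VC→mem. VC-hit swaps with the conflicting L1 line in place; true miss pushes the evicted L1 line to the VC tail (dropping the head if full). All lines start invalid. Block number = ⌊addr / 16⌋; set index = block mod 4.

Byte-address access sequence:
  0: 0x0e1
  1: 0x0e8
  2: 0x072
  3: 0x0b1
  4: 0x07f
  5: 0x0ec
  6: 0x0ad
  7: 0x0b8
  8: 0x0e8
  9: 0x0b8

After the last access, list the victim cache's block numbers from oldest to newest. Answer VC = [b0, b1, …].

VC = [7, 10]

0: 0xe1 (blk 14, set 2) → MISS  vc=[]
1: 0xe8 (blk 14, set 2) → L1-HIT  vc=[]
2: 0x72 (blk 7, set 3) → MISS  vc=[]
3: 0xb1 (blk 11, set 3) → MISS  vc=[7]
4: 0x7f (blk 7, set 3) → VC-HIT  vc=[11]
5: 0xec (blk 14, set 2) → L1-HIT  vc=[11]
6: 0xad (blk 10, set 2) → MISS  vc=[11, 14]
7: 0xb8 (blk 11, set 3) → VC-HIT  vc=[7, 14]
8: 0xe8 (blk 14, set 2) → VC-HIT  vc=[7, 10]
9: 0xb8 (blk 11, set 3) → L1-HIT  vc=[7, 10]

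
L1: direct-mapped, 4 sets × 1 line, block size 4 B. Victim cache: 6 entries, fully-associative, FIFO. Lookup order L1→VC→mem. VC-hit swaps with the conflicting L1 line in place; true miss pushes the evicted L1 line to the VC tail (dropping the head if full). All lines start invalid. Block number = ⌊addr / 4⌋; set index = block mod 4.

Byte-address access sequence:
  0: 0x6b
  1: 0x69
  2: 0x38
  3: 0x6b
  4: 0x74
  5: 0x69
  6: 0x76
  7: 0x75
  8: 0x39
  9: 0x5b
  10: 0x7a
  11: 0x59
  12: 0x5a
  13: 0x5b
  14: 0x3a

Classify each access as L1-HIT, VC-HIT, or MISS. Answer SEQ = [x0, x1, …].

SEQ = [MISS, L1-HIT, MISS, VC-HIT, MISS, L1-HIT, L1-HIT, L1-HIT, VC-HIT, MISS, MISS, VC-HIT, L1-HIT, L1-HIT, VC-HIT]

0: 0x6b (blk 26, set 2) → MISS  vc=[]
1: 0x69 (blk 26, set 2) → L1-HIT  vc=[]
2: 0x38 (blk 14, set 2) → MISS  vc=[26]
3: 0x6b (blk 26, set 2) → VC-HIT  vc=[14]
4: 0x74 (blk 29, set 1) → MISS  vc=[14]
5: 0x69 (blk 26, set 2) → L1-HIT  vc=[14]
6: 0x76 (blk 29, set 1) → L1-HIT  vc=[14]
7: 0x75 (blk 29, set 1) → L1-HIT  vc=[14]
8: 0x39 (blk 14, set 2) → VC-HIT  vc=[26]
9: 0x5b (blk 22, set 2) → MISS  vc=[26, 14]
10: 0x7a (blk 30, set 2) → MISS  vc=[26, 14, 22]
11: 0x59 (blk 22, set 2) → VC-HIT  vc=[26, 14, 30]
12: 0x5a (blk 22, set 2) → L1-HIT  vc=[26, 14, 30]
13: 0x5b (blk 22, set 2) → L1-HIT  vc=[26, 14, 30]
14: 0x3a (blk 14, set 2) → VC-HIT  vc=[26, 22, 30]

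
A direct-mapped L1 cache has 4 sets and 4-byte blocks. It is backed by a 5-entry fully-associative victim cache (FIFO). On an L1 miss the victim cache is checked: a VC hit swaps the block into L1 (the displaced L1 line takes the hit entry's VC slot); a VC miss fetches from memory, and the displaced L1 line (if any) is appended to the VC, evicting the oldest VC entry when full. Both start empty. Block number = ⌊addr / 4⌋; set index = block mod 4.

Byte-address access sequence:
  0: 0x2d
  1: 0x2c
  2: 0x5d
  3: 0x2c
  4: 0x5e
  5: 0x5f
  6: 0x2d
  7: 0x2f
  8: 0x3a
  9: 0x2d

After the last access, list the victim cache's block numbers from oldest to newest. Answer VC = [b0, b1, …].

#0 0x2d→b11/s3 MISS; vc=[]
#1 0x2c→b11/s3 L1-HIT; vc=[]
#2 0x5d→b23/s3 MISS; vc=[11]
#3 0x2c→b11/s3 VC-HIT; vc=[23]
#4 0x5e→b23/s3 VC-HIT; vc=[11]
#5 0x5f→b23/s3 L1-HIT; vc=[11]
#6 0x2d→b11/s3 VC-HIT; vc=[23]
#7 0x2f→b11/s3 L1-HIT; vc=[23]
#8 0x3a→b14/s2 MISS; vc=[23]
#9 0x2d→b11/s3 L1-HIT; vc=[23]

VC = [23]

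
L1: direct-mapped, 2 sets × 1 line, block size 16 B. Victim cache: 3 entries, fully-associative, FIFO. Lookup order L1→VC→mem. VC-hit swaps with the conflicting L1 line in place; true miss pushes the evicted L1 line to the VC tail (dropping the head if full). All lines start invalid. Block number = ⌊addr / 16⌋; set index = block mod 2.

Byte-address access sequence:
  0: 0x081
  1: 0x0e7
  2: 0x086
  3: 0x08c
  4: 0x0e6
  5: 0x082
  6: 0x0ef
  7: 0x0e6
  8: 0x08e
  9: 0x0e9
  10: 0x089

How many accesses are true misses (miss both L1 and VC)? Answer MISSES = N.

  [0] addr=0x81 blk=8 s=0: MISS | VC []
  [1] addr=0xe7 blk=14 s=0: MISS | VC [8]
  [2] addr=0x86 blk=8 s=0: VC-HIT | VC [14]
  [3] addr=0x8c blk=8 s=0: L1-HIT | VC [14]
  [4] addr=0xe6 blk=14 s=0: VC-HIT | VC [8]
  [5] addr=0x82 blk=8 s=0: VC-HIT | VC [14]
  [6] addr=0xef blk=14 s=0: VC-HIT | VC [8]
  [7] addr=0xe6 blk=14 s=0: L1-HIT | VC [8]
  [8] addr=0x8e blk=8 s=0: VC-HIT | VC [14]
  [9] addr=0xe9 blk=14 s=0: VC-HIT | VC [8]
  [10] addr=0x89 blk=8 s=0: VC-HIT | VC [14]

MISSES = 2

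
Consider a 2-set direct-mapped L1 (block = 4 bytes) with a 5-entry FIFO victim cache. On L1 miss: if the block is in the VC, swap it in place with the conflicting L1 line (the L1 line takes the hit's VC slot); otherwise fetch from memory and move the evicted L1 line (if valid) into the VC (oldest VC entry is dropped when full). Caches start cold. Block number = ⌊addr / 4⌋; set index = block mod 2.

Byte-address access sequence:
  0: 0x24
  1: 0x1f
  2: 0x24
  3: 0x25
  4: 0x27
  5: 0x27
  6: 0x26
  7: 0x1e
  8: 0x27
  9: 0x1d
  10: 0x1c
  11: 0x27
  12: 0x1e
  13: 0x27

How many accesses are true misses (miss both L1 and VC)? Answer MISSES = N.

MISSES = 2

0: 0x24 (blk 9, set 1) → MISS  vc=[]
1: 0x1f (blk 7, set 1) → MISS  vc=[9]
2: 0x24 (blk 9, set 1) → VC-HIT  vc=[7]
3: 0x25 (blk 9, set 1) → L1-HIT  vc=[7]
4: 0x27 (blk 9, set 1) → L1-HIT  vc=[7]
5: 0x27 (blk 9, set 1) → L1-HIT  vc=[7]
6: 0x26 (blk 9, set 1) → L1-HIT  vc=[7]
7: 0x1e (blk 7, set 1) → VC-HIT  vc=[9]
8: 0x27 (blk 9, set 1) → VC-HIT  vc=[7]
9: 0x1d (blk 7, set 1) → VC-HIT  vc=[9]
10: 0x1c (blk 7, set 1) → L1-HIT  vc=[9]
11: 0x27 (blk 9, set 1) → VC-HIT  vc=[7]
12: 0x1e (blk 7, set 1) → VC-HIT  vc=[9]
13: 0x27 (blk 9, set 1) → VC-HIT  vc=[7]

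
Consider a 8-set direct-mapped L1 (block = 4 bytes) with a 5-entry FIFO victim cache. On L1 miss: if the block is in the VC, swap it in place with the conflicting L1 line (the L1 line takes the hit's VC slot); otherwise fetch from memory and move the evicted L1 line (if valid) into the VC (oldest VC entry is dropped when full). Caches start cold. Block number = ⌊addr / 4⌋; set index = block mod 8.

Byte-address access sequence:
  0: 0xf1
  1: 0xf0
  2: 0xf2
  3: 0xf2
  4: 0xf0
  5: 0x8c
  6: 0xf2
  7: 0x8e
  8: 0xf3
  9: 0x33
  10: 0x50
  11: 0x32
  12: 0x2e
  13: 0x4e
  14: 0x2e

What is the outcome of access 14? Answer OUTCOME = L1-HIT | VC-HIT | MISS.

OUTCOME = VC-HIT

  [0] addr=0xf1 blk=60 s=4: MISS | VC []
  [1] addr=0xf0 blk=60 s=4: L1-HIT | VC []
  [2] addr=0xf2 blk=60 s=4: L1-HIT | VC []
  [3] addr=0xf2 blk=60 s=4: L1-HIT | VC []
  [4] addr=0xf0 blk=60 s=4: L1-HIT | VC []
  [5] addr=0x8c blk=35 s=3: MISS | VC []
  [6] addr=0xf2 blk=60 s=4: L1-HIT | VC []
  [7] addr=0x8e blk=35 s=3: L1-HIT | VC []
  [8] addr=0xf3 blk=60 s=4: L1-HIT | VC []
  [9] addr=0x33 blk=12 s=4: MISS | VC [60]
  [10] addr=0x50 blk=20 s=4: MISS | VC [60, 12]
  [11] addr=0x32 blk=12 s=4: VC-HIT | VC [60, 20]
  [12] addr=0x2e blk=11 s=3: MISS | VC [60, 20, 35]
  [13] addr=0x4e blk=19 s=3: MISS | VC [60, 20, 35, 11]
  [14] addr=0x2e blk=11 s=3: VC-HIT | VC [60, 20, 35, 19]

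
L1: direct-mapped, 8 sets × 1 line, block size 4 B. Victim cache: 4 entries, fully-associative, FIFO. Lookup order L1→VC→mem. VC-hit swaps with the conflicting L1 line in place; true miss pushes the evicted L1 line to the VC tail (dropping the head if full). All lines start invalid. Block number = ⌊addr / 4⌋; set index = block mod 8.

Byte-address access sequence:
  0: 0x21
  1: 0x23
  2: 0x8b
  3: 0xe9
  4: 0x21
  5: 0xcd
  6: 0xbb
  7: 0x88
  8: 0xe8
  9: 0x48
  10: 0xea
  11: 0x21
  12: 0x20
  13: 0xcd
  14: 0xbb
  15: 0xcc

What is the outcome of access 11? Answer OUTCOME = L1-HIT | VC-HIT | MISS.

#0 0x21→b8/s0 MISS; vc=[]
#1 0x23→b8/s0 L1-HIT; vc=[]
#2 0x8b→b34/s2 MISS; vc=[]
#3 0xe9→b58/s2 MISS; vc=[34]
#4 0x21→b8/s0 L1-HIT; vc=[34]
#5 0xcd→b51/s3 MISS; vc=[34]
#6 0xbb→b46/s6 MISS; vc=[34]
#7 0x88→b34/s2 VC-HIT; vc=[58]
#8 0xe8→b58/s2 VC-HIT; vc=[34]
#9 0x48→b18/s2 MISS; vc=[34,58]
#10 0xea→b58/s2 VC-HIT; vc=[34,18]
#11 0x21→b8/s0 L1-HIT; vc=[34,18]
#12 0x20→b8/s0 L1-HIT; vc=[34,18]
#13 0xcd→b51/s3 L1-HIT; vc=[34,18]
#14 0xbb→b46/s6 L1-HIT; vc=[34,18]
#15 0xcc→b51/s3 L1-HIT; vc=[34,18]

OUTCOME = L1-HIT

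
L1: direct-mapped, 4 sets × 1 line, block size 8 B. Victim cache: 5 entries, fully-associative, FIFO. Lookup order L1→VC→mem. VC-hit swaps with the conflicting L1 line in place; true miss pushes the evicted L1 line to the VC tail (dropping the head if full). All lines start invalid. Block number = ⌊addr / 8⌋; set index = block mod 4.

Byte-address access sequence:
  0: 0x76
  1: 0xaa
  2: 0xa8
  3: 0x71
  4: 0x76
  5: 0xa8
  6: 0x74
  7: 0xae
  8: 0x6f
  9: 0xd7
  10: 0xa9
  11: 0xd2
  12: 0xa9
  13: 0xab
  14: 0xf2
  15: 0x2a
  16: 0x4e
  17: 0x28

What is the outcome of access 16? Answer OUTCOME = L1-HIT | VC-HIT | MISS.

0: 0x76 (blk 14, set 2) → MISS  vc=[]
1: 0xaa (blk 21, set 1) → MISS  vc=[]
2: 0xa8 (blk 21, set 1) → L1-HIT  vc=[]
3: 0x71 (blk 14, set 2) → L1-HIT  vc=[]
4: 0x76 (blk 14, set 2) → L1-HIT  vc=[]
5: 0xa8 (blk 21, set 1) → L1-HIT  vc=[]
6: 0x74 (blk 14, set 2) → L1-HIT  vc=[]
7: 0xae (blk 21, set 1) → L1-HIT  vc=[]
8: 0x6f (blk 13, set 1) → MISS  vc=[21]
9: 0xd7 (blk 26, set 2) → MISS  vc=[21, 14]
10: 0xa9 (blk 21, set 1) → VC-HIT  vc=[13, 14]
11: 0xd2 (blk 26, set 2) → L1-HIT  vc=[13, 14]
12: 0xa9 (blk 21, set 1) → L1-HIT  vc=[13, 14]
13: 0xab (blk 21, set 1) → L1-HIT  vc=[13, 14]
14: 0xf2 (blk 30, set 2) → MISS  vc=[13, 14, 26]
15: 0x2a (blk 5, set 1) → MISS  vc=[13, 14, 26, 21]
16: 0x4e (blk 9, set 1) → MISS  vc=[13, 14, 26, 21, 5]
17: 0x28 (blk 5, set 1) → VC-HIT  vc=[13, 14, 26, 21, 9]

OUTCOME = MISS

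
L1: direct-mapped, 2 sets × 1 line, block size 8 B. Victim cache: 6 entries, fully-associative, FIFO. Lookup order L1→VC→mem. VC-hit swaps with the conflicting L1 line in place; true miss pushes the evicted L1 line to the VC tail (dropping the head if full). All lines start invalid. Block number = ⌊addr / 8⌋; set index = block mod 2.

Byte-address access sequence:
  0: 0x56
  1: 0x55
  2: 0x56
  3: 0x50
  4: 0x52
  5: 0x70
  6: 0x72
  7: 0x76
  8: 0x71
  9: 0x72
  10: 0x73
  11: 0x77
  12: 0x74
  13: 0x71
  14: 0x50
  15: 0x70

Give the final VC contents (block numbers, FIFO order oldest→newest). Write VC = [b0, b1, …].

VC = [10]

0: 0x56 (blk 10, set 0) → MISS  vc=[]
1: 0x55 (blk 10, set 0) → L1-HIT  vc=[]
2: 0x56 (blk 10, set 0) → L1-HIT  vc=[]
3: 0x50 (blk 10, set 0) → L1-HIT  vc=[]
4: 0x52 (blk 10, set 0) → L1-HIT  vc=[]
5: 0x70 (blk 14, set 0) → MISS  vc=[10]
6: 0x72 (blk 14, set 0) → L1-HIT  vc=[10]
7: 0x76 (blk 14, set 0) → L1-HIT  vc=[10]
8: 0x71 (blk 14, set 0) → L1-HIT  vc=[10]
9: 0x72 (blk 14, set 0) → L1-HIT  vc=[10]
10: 0x73 (blk 14, set 0) → L1-HIT  vc=[10]
11: 0x77 (blk 14, set 0) → L1-HIT  vc=[10]
12: 0x74 (blk 14, set 0) → L1-HIT  vc=[10]
13: 0x71 (blk 14, set 0) → L1-HIT  vc=[10]
14: 0x50 (blk 10, set 0) → VC-HIT  vc=[14]
15: 0x70 (blk 14, set 0) → VC-HIT  vc=[10]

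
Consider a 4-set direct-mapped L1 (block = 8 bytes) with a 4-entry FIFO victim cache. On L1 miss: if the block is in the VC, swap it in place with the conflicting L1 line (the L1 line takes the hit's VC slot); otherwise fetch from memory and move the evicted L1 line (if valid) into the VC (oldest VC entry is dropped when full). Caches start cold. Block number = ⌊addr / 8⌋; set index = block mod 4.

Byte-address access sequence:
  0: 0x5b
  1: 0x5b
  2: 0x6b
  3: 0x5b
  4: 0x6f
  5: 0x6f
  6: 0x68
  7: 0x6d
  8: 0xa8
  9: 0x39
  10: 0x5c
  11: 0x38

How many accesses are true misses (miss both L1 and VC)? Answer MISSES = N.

MISSES = 4

0: 0x5b (blk 11, set 3) → MISS  vc=[]
1: 0x5b (blk 11, set 3) → L1-HIT  vc=[]
2: 0x6b (blk 13, set 1) → MISS  vc=[]
3: 0x5b (blk 11, set 3) → L1-HIT  vc=[]
4: 0x6f (blk 13, set 1) → L1-HIT  vc=[]
5: 0x6f (blk 13, set 1) → L1-HIT  vc=[]
6: 0x68 (blk 13, set 1) → L1-HIT  vc=[]
7: 0x6d (blk 13, set 1) → L1-HIT  vc=[]
8: 0xa8 (blk 21, set 1) → MISS  vc=[13]
9: 0x39 (blk 7, set 3) → MISS  vc=[13, 11]
10: 0x5c (blk 11, set 3) → VC-HIT  vc=[13, 7]
11: 0x38 (blk 7, set 3) → VC-HIT  vc=[13, 11]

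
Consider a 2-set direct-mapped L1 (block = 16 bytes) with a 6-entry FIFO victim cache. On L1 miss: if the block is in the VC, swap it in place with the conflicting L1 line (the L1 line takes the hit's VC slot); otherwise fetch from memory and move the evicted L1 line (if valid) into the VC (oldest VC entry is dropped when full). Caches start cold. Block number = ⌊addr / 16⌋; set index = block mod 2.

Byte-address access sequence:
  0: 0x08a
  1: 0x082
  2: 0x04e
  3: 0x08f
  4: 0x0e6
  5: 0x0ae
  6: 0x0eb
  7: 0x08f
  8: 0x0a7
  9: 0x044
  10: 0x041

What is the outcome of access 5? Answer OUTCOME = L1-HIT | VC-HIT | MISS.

OUTCOME = MISS

  [0] addr=0x8a blk=8 s=0: MISS | VC []
  [1] addr=0x82 blk=8 s=0: L1-HIT | VC []
  [2] addr=0x4e blk=4 s=0: MISS | VC [8]
  [3] addr=0x8f blk=8 s=0: VC-HIT | VC [4]
  [4] addr=0xe6 blk=14 s=0: MISS | VC [4, 8]
  [5] addr=0xae blk=10 s=0: MISS | VC [4, 8, 14]
  [6] addr=0xeb blk=14 s=0: VC-HIT | VC [4, 8, 10]
  [7] addr=0x8f blk=8 s=0: VC-HIT | VC [4, 14, 10]
  [8] addr=0xa7 blk=10 s=0: VC-HIT | VC [4, 14, 8]
  [9] addr=0x44 blk=4 s=0: VC-HIT | VC [10, 14, 8]
  [10] addr=0x41 blk=4 s=0: L1-HIT | VC [10, 14, 8]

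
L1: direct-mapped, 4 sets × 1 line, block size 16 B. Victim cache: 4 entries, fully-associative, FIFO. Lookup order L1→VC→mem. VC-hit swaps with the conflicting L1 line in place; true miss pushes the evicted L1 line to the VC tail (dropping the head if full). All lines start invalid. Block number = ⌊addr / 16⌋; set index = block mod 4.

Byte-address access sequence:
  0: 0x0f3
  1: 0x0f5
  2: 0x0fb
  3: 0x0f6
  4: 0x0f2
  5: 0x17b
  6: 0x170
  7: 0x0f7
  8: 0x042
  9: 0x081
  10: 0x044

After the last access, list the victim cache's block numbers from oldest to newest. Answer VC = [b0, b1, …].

  [0] addr=0xf3 blk=15 s=3: MISS | VC []
  [1] addr=0xf5 blk=15 s=3: L1-HIT | VC []
  [2] addr=0xfb blk=15 s=3: L1-HIT | VC []
  [3] addr=0xf6 blk=15 s=3: L1-HIT | VC []
  [4] addr=0xf2 blk=15 s=3: L1-HIT | VC []
  [5] addr=0x17b blk=23 s=3: MISS | VC [15]
  [6] addr=0x170 blk=23 s=3: L1-HIT | VC [15]
  [7] addr=0xf7 blk=15 s=3: VC-HIT | VC [23]
  [8] addr=0x42 blk=4 s=0: MISS | VC [23]
  [9] addr=0x81 blk=8 s=0: MISS | VC [23, 4]
  [10] addr=0x44 blk=4 s=0: VC-HIT | VC [23, 8]

VC = [23, 8]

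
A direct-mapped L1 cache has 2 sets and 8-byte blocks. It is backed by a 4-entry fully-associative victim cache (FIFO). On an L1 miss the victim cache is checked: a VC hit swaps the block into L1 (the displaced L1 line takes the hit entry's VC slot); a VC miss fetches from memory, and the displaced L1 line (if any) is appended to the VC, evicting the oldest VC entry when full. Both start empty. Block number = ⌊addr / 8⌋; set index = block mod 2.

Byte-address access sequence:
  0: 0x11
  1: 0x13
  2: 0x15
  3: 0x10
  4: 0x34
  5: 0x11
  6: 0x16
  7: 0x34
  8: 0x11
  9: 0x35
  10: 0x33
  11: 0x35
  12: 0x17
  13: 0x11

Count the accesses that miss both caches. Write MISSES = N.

  [0] addr=0x11 blk=2 s=0: MISS | VC []
  [1] addr=0x13 blk=2 s=0: L1-HIT | VC []
  [2] addr=0x15 blk=2 s=0: L1-HIT | VC []
  [3] addr=0x10 blk=2 s=0: L1-HIT | VC []
  [4] addr=0x34 blk=6 s=0: MISS | VC [2]
  [5] addr=0x11 blk=2 s=0: VC-HIT | VC [6]
  [6] addr=0x16 blk=2 s=0: L1-HIT | VC [6]
  [7] addr=0x34 blk=6 s=0: VC-HIT | VC [2]
  [8] addr=0x11 blk=2 s=0: VC-HIT | VC [6]
  [9] addr=0x35 blk=6 s=0: VC-HIT | VC [2]
  [10] addr=0x33 blk=6 s=0: L1-HIT | VC [2]
  [11] addr=0x35 blk=6 s=0: L1-HIT | VC [2]
  [12] addr=0x17 blk=2 s=0: VC-HIT | VC [6]
  [13] addr=0x11 blk=2 s=0: L1-HIT | VC [6]

MISSES = 2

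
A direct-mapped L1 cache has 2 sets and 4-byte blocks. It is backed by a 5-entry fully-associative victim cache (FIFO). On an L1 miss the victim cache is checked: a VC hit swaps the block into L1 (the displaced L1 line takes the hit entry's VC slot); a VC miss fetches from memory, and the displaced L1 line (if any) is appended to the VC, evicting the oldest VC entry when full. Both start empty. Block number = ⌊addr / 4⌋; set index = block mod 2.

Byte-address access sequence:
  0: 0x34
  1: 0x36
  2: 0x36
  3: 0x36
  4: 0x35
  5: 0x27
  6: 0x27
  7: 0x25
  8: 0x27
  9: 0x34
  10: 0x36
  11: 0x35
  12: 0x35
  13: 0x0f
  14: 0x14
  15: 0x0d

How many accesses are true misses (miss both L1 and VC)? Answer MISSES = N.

0: 0x34 (blk 13, set 1) → MISS  vc=[]
1: 0x36 (blk 13, set 1) → L1-HIT  vc=[]
2: 0x36 (blk 13, set 1) → L1-HIT  vc=[]
3: 0x36 (blk 13, set 1) → L1-HIT  vc=[]
4: 0x35 (blk 13, set 1) → L1-HIT  vc=[]
5: 0x27 (blk 9, set 1) → MISS  vc=[13]
6: 0x27 (blk 9, set 1) → L1-HIT  vc=[13]
7: 0x25 (blk 9, set 1) → L1-HIT  vc=[13]
8: 0x27 (blk 9, set 1) → L1-HIT  vc=[13]
9: 0x34 (blk 13, set 1) → VC-HIT  vc=[9]
10: 0x36 (blk 13, set 1) → L1-HIT  vc=[9]
11: 0x35 (blk 13, set 1) → L1-HIT  vc=[9]
12: 0x35 (blk 13, set 1) → L1-HIT  vc=[9]
13: 0xf (blk 3, set 1) → MISS  vc=[9, 13]
14: 0x14 (blk 5, set 1) → MISS  vc=[9, 13, 3]
15: 0xd (blk 3, set 1) → VC-HIT  vc=[9, 13, 5]

MISSES = 4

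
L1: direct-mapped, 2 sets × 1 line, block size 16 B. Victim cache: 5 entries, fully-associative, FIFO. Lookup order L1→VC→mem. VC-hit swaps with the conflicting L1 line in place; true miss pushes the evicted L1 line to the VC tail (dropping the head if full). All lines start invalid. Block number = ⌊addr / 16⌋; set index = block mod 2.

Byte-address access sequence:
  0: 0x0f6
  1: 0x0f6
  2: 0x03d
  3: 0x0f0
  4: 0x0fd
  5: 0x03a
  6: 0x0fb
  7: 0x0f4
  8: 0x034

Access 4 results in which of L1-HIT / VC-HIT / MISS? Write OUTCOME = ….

  [0] addr=0xf6 blk=15 s=1: MISS | VC []
  [1] addr=0xf6 blk=15 s=1: L1-HIT | VC []
  [2] addr=0x3d blk=3 s=1: MISS | VC [15]
  [3] addr=0xf0 blk=15 s=1: VC-HIT | VC [3]
  [4] addr=0xfd blk=15 s=1: L1-HIT | VC [3]
  [5] addr=0x3a blk=3 s=1: VC-HIT | VC [15]
  [6] addr=0xfb blk=15 s=1: VC-HIT | VC [3]
  [7] addr=0xf4 blk=15 s=1: L1-HIT | VC [3]
  [8] addr=0x34 blk=3 s=1: VC-HIT | VC [15]

OUTCOME = L1-HIT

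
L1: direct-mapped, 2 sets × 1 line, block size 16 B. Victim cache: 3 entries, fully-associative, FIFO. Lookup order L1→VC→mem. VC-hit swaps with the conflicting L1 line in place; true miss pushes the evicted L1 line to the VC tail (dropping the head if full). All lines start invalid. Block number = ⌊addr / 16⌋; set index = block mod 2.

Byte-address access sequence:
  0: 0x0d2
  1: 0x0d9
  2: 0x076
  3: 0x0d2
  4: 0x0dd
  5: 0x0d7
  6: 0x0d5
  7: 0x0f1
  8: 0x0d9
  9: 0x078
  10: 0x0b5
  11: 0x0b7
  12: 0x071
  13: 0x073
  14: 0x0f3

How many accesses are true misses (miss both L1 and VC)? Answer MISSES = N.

MISSES = 4

0: 0xd2 (blk 13, set 1) → MISS  vc=[]
1: 0xd9 (blk 13, set 1) → L1-HIT  vc=[]
2: 0x76 (blk 7, set 1) → MISS  vc=[13]
3: 0xd2 (blk 13, set 1) → VC-HIT  vc=[7]
4: 0xdd (blk 13, set 1) → L1-HIT  vc=[7]
5: 0xd7 (blk 13, set 1) → L1-HIT  vc=[7]
6: 0xd5 (blk 13, set 1) → L1-HIT  vc=[7]
7: 0xf1 (blk 15, set 1) → MISS  vc=[7, 13]
8: 0xd9 (blk 13, set 1) → VC-HIT  vc=[7, 15]
9: 0x78 (blk 7, set 1) → VC-HIT  vc=[13, 15]
10: 0xb5 (blk 11, set 1) → MISS  vc=[13, 15, 7]
11: 0xb7 (blk 11, set 1) → L1-HIT  vc=[13, 15, 7]
12: 0x71 (blk 7, set 1) → VC-HIT  vc=[13, 15, 11]
13: 0x73 (blk 7, set 1) → L1-HIT  vc=[13, 15, 11]
14: 0xf3 (blk 15, set 1) → VC-HIT  vc=[13, 7, 11]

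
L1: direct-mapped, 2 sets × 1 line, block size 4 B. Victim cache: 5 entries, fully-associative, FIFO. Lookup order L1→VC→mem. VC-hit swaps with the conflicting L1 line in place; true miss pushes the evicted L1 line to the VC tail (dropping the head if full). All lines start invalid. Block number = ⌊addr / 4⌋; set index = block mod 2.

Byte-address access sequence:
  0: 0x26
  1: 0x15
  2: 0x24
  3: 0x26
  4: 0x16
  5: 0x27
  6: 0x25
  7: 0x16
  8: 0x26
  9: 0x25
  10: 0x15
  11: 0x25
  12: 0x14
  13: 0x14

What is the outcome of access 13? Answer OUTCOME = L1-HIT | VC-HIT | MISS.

OUTCOME = L1-HIT

  [0] addr=0x26 blk=9 s=1: MISS | VC []
  [1] addr=0x15 blk=5 s=1: MISS | VC [9]
  [2] addr=0x24 blk=9 s=1: VC-HIT | VC [5]
  [3] addr=0x26 blk=9 s=1: L1-HIT | VC [5]
  [4] addr=0x16 blk=5 s=1: VC-HIT | VC [9]
  [5] addr=0x27 blk=9 s=1: VC-HIT | VC [5]
  [6] addr=0x25 blk=9 s=1: L1-HIT | VC [5]
  [7] addr=0x16 blk=5 s=1: VC-HIT | VC [9]
  [8] addr=0x26 blk=9 s=1: VC-HIT | VC [5]
  [9] addr=0x25 blk=9 s=1: L1-HIT | VC [5]
  [10] addr=0x15 blk=5 s=1: VC-HIT | VC [9]
  [11] addr=0x25 blk=9 s=1: VC-HIT | VC [5]
  [12] addr=0x14 blk=5 s=1: VC-HIT | VC [9]
  [13] addr=0x14 blk=5 s=1: L1-HIT | VC [9]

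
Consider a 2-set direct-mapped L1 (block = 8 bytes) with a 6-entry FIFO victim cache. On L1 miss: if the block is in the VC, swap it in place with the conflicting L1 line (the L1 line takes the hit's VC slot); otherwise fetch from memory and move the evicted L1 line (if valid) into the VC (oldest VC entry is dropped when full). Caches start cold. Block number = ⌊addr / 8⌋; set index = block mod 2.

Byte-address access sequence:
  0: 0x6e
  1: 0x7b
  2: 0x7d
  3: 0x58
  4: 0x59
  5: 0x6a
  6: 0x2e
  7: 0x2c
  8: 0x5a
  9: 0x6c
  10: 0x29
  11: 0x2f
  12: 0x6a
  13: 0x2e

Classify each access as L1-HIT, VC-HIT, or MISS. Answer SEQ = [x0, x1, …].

#0 0x6e→b13/s1 MISS; vc=[]
#1 0x7b→b15/s1 MISS; vc=[13]
#2 0x7d→b15/s1 L1-HIT; vc=[13]
#3 0x58→b11/s1 MISS; vc=[13,15]
#4 0x59→b11/s1 L1-HIT; vc=[13,15]
#5 0x6a→b13/s1 VC-HIT; vc=[11,15]
#6 0x2e→b5/s1 MISS; vc=[11,15,13]
#7 0x2c→b5/s1 L1-HIT; vc=[11,15,13]
#8 0x5a→b11/s1 VC-HIT; vc=[5,15,13]
#9 0x6c→b13/s1 VC-HIT; vc=[5,15,11]
#10 0x29→b5/s1 VC-HIT; vc=[13,15,11]
#11 0x2f→b5/s1 L1-HIT; vc=[13,15,11]
#12 0x6a→b13/s1 VC-HIT; vc=[5,15,11]
#13 0x2e→b5/s1 VC-HIT; vc=[13,15,11]

SEQ = [MISS, MISS, L1-HIT, MISS, L1-HIT, VC-HIT, MISS, L1-HIT, VC-HIT, VC-HIT, VC-HIT, L1-HIT, VC-HIT, VC-HIT]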